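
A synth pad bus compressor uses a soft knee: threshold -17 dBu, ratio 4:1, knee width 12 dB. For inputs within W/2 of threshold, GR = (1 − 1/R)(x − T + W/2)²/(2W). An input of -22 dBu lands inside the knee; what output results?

-22.03125 dBu

x − T + W/2 = -22 − (-17) + 6 = 1.
GR = (1 − 1/4) × 1² / 24 = 0.75 × 1 / 24 = 0.03125 dB.
Output = -22 − 0.03125 = -22.03125 dBu.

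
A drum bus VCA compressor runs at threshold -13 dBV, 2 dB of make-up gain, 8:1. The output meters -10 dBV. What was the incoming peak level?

-5 dBV

Stripping the +2 dB make-up gives -12 dBV at the gain stage.
The compressed level sits -12 − (-13) = 1 dB over threshold.
Input overshoot = R × output overshoot = 8 dB → input = -13 + 8 = -5 dBV.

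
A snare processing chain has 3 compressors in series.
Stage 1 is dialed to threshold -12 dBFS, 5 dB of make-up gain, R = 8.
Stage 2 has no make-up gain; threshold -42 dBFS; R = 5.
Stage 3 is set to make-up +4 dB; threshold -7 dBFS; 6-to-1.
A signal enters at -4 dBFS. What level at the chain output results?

Stage 1: 8 dB above -12 dBFS, reduced 8:1 to 1 dB above → -11 dBFS; +5 dB make-up → -6 dBFS.
Stage 2: 36 dB above -42 dBFS, reduced 5:1 to 7.2 dB above → -34.8 dBFS.
Stage 3: -34.8 dBFS is at or below the -7 dBFS threshold — no compression; make-up brings it to -30.8 dBFS.

-30.8 dBFS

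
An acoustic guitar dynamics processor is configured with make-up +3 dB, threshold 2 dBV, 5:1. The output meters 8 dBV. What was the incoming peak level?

17 dBV

Stripping the +3 dB make-up gives 5 dBV at the gain stage.
The compressed level sits 5 − 2 = 3 dB over threshold.
Undo the ratio: input overshoot = 3 × 5 = 15 dB, giving input = 17 dBV.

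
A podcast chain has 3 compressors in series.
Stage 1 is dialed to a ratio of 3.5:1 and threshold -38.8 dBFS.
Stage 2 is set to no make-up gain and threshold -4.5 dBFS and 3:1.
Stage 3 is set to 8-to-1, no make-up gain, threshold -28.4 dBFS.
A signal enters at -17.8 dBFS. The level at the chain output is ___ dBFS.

-32.8 dBFS

Stage 1: 21 dB above -38.8 dBFS, reduced 3.5:1 to 6 dB above → -32.8 dBFS.
Stage 2: -32.8 dBFS is at or below the -4.5 dBFS threshold — no compression; output -32.8 dBFS.
Stage 3: -32.8 dBFS ≤ -28.4 dBFS, so stage 3 doesn't engage; output -32.8 dBFS.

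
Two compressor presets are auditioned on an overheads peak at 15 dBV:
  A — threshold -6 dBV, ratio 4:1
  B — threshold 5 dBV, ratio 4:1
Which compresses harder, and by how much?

A, by 8.25 dB

A: overshoot 21 dB → output overshoot 5.25 dB → GR 15.75 dB.
B: overshoot 10 dB → output overshoot 2.5 dB → GR 7.5 dB.
A applies 8.25 dB more gain reduction.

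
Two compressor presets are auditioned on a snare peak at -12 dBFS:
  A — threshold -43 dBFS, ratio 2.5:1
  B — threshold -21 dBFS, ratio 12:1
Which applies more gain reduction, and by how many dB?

A: overshoot 31 dB → output overshoot 12.4 dB → GR 18.6 dB.
B: overshoot 9 dB → output overshoot 0.75 dB → GR 8.25 dB.
Difference: 10.35 dB in favour of A.

A, by 10.35 dB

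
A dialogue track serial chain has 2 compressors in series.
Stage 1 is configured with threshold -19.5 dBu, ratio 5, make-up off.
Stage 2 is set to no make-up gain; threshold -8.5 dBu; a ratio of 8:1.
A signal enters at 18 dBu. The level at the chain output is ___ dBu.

-12 dBu

Stage 1: overshoot 37.5 dB → 37.5/5 = 7.5 dB → -12 dBu.
Stage 2: below threshold (-12 ≤ -8.5); passes unchanged; output -12 dBu.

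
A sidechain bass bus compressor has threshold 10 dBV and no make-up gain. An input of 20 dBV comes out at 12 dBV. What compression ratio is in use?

Input overshoot = 20 − 10 = 10 dB; output overshoot = 12 − 10 = 2 dB.
Ratio = 10 / 2 = 5.

5:1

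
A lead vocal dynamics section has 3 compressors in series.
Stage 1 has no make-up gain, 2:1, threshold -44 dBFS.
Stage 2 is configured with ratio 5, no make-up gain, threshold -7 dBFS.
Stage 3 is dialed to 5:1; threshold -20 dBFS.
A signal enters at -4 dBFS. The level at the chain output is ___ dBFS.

Stage 1: 40 dB above -44 dBFS, reduced 2:1 to 20 dB above → -24 dBFS.
Stage 2: -24 dBFS is at or below the -7 dBFS threshold — no compression; output -24 dBFS.
Stage 3: -24 dBFS is at or below the -20 dBFS threshold — no compression; output -24 dBFS.

-24 dBFS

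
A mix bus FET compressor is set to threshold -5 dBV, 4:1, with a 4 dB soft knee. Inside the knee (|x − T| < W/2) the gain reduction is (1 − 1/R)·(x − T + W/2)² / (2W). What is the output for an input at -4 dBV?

x − T + W/2 = -4 − (-5) + 2 = 3.
GR = (1 − 1/4) × 3² / 8 = 0.75 × 9 / 8 = 0.84375 dB.
Output = -4 − 0.84375 = -4.84375 dBV.

-4.84375 dBV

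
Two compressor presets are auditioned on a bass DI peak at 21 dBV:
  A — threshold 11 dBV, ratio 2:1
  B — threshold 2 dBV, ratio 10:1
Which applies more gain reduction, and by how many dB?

B, by 12.1 dB

A: overshoot 10 dB → output overshoot 5 dB → GR 5 dB.
B: overshoot 19 dB → output overshoot 1.9 dB → GR 17.1 dB.
Difference: 12.1 dB in favour of B.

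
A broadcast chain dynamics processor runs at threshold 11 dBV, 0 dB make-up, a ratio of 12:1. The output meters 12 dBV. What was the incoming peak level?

That's 1 dB above the 11 dBV threshold.
Undo the ratio: input overshoot = 1 × 12 = 12 dB, giving input = 23 dBV.

23 dBV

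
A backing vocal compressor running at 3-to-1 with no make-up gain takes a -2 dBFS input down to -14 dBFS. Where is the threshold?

-20 dBFS

Let T be the threshold. Output overshoot = (input overshoot)/R, so -14 − T = (-2 − T)/3.
3·(-14 − T) = -2 − T → 2·T = -42 − (-2) = -40.
T = -40/2 = -20 dBFS.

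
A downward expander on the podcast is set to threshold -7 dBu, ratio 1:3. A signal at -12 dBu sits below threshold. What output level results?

Below threshold, a 1:3 expander applies gain = (3−1)×(T − x) of attenuation.
(3−1) × 5 = 10 dB, so output = -12 − 10 = -22 dBu.

-22 dBu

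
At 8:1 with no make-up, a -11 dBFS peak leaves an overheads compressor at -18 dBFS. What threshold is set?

Let T be the threshold. Output overshoot = (input overshoot)/R, so -18 − T = (-11 − T)/8.
8·(-18 − T) = -11 − T → 7·T = -144 − (-11) = -133.
T = -133/7 = -19 dBFS.

-19 dBFS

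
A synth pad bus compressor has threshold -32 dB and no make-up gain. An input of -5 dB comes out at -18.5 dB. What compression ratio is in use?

Input overshoot = -5 − (-32) = 27 dB; output overshoot = -18.5 − (-32) = 13.5 dB.
Ratio = 27 / 13.5 = 2.

2:1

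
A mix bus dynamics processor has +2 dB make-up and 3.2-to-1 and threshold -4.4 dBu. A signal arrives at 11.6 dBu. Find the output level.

The input is 16 dB above the -4.4 dBu threshold.
At 3.2:1 the overshoot is divided by 3.2, leaving 5 dB above threshold.
So the level is -4.4 + 5 = 0.6 dBu; make-up adds 2 dB, giving 2.6 dBu.

2.6 dBu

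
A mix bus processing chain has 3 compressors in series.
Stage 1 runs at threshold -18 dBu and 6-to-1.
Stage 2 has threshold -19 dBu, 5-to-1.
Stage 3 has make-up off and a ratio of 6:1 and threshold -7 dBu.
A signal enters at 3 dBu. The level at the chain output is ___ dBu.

Stage 1: 3 dBu is 21 dB over -18 dBu; at 6:1 that becomes 3.5 dB over, giving -14.5 dBu.
Stage 2: 4.5 dB above -19 dBu, reduced 5:1 to 0.9 dB above → -18.1 dBu.
Stage 3: -18.1 dBu is at or below the -7 dBu threshold — no compression; output -18.1 dBu.

-18.1 dBu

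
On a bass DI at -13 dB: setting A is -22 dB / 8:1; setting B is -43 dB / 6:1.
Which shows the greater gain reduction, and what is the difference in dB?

A: 9 dB over, compressed to 1.125 dB over, so 7.875 dB of GR.
B: 30 dB over, compressed to 5 dB over, so 25 dB of GR.
Difference: 17.125 dB in favour of B.

B, by 17.125 dB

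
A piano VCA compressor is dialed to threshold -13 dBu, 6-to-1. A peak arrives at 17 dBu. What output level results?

17 dBu sits 30 dB over threshold.
The 30 dB excess becomes 5 dB after 6:1 reduction.
So the level is -13 + 5 = -8 dBu.

-8 dBu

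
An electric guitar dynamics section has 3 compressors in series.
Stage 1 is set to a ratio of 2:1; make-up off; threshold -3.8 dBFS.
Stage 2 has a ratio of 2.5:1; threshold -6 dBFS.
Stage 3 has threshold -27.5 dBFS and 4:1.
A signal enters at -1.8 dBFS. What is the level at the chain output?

Stage 1: -1.8 dBFS is 2 dB over -3.8 dBFS; at 2:1 that becomes 1 dB over, giving -2.8 dBFS.
Stage 2: 3.2 dB above -6 dBFS, reduced 2.5:1 to 1.28 dB above → -4.72 dBFS.
Stage 3: -4.72 dBFS is 22.78 dB over -27.5 dBFS; at 4:1 that becomes 5.695 dB over, giving -21.805 dBFS.

-21.805 dBFS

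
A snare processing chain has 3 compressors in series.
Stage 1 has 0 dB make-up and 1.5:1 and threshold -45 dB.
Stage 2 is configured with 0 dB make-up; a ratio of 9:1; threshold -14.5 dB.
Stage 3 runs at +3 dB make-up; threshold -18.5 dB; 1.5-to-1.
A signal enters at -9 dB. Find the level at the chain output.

Stage 1: 36 dB above -45 dB, reduced 1.5:1 to 24 dB above → -21 dB.
Stage 2: -21 dB is at or below the -14.5 dB threshold — no compression; output -21 dB.
Stage 3: below threshold (-21 ≤ -18.5); passes unchanged; make-up brings it to -18 dB.

-18 dB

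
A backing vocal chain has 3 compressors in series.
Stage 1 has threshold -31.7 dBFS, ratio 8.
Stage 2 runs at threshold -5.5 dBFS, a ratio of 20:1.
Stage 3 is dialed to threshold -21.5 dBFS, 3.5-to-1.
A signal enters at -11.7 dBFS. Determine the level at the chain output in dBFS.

-29.2 dBFS

Stage 1: overshoot 20 dB → 20/8 = 2.5 dB → -29.2 dBFS.
Stage 2: -29.2 dBFS is at or below the -5.5 dBFS threshold — no compression; output -29.2 dBFS.
Stage 3: -29.2 dBFS ≤ -21.5 dBFS, so stage 3 doesn't engage; output -29.2 dBFS.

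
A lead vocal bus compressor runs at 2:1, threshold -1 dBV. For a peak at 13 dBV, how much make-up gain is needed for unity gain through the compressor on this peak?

Without make-up, output = threshold + overshoot/2 = -1 + 7 = 6 dBV.
Gap to target: 7 dB.

7 dB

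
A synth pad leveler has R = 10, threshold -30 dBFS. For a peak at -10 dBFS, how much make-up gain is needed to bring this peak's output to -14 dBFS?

Overshoot 20 dB → 20/10 = 2 dB after compression, so the compressed level is -30 + 2 = -28 dBFS.
Make-up = target − compressed = -14 − (-28) = 14 dB.

14 dB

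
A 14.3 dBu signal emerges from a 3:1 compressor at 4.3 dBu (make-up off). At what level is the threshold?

Gain reduction = 14.3 − 4.3 = 10 dB; output overshoot = GR / (R − 1) = 10 / 2 = 5 dB.
Threshold = output − output overshoot = 4.3 − 5 = -0.7 dBu.

-0.7 dBu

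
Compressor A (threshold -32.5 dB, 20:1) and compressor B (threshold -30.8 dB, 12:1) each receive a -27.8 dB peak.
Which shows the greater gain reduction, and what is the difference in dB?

A, by 1.715 dB

A: overshoot 4.7 dB → output overshoot 0.235 dB → GR 4.465 dB.
B: overshoot 3 dB → output overshoot 0.25 dB → GR 2.75 dB.
Difference: 1.715 dB in favour of A.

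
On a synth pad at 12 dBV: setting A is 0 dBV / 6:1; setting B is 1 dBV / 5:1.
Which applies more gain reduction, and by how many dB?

A, by 1.2 dB

A: GR = 12 − 12/6 = 10 dB.
B: GR = 11 − 11/5 = 8.8 dB.
Difference: 1.2 dB in favour of A.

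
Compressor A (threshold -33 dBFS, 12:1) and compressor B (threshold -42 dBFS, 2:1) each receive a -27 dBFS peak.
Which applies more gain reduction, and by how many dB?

B, by 2 dB

A: overshoot 6 dB → output overshoot 0.5 dB → GR 5.5 dB.
B: overshoot 15 dB → output overshoot 7.5 dB → GR 7.5 dB.
B applies 2 dB more gain reduction.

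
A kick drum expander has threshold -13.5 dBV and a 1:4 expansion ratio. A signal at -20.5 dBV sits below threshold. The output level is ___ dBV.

-41.5 dBV

Below threshold, a 1:4 expander applies gain = (4−1)×(T − x) of attenuation.
(4−1) × 7 = 21 dB, so output = -20.5 − 21 = -41.5 dBV.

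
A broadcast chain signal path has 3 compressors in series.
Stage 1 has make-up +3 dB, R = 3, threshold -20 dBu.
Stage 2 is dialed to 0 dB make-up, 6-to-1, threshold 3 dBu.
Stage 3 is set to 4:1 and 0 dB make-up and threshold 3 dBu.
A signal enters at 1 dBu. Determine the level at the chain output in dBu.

-10 dBu

Stage 1: 21 dB above -20 dBu, reduced 3:1 to 7 dB above → -13 dBu; +3 dB make-up → -10 dBu.
Stage 2: -10 dBu ≤ 3 dBu, so stage 2 doesn't engage; output -10 dBu.
Stage 3: -10 dBu is at or below the 3 dBu threshold — no compression; output -10 dBu.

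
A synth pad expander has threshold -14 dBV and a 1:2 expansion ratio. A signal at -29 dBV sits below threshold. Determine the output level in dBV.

-44 dBV

Below threshold, a 1:2 expander applies gain = (2−1)×(T − x) of attenuation.
(2−1) × 15 = 15 dB, so output = -29 − 15 = -44 dBV.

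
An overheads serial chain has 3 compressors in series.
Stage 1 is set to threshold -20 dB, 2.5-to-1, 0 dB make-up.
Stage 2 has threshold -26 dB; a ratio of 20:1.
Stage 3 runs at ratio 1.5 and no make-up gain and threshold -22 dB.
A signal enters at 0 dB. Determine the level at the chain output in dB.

-25.3 dB

Stage 1: 0 dB is 20 dB over -20 dB; at 2.5:1 that becomes 8 dB over, giving -12 dB.
Stage 2: 14 dB above -26 dB, reduced 20:1 to 0.7 dB above → -25.3 dB.
Stage 3: -25.3 dB ≤ -22 dB, so stage 3 doesn't engage; output -25.3 dB.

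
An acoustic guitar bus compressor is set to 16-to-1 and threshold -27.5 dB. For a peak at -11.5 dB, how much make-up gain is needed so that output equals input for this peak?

Overshoot 16 dB → 16/16 = 1 dB after compression, so the compressed level is -27.5 + 1 = -26.5 dB.
Make-up = target − compressed = -11.5 − (-26.5) = 15 dB.

15 dB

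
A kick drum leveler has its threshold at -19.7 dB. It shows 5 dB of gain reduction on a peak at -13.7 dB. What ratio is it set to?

6:1

Input overshoot = -13.7 − (-19.7) = 6 dB.
Output overshoot = 6 − 5 = 1 dB.
Ratio = input overshoot / output overshoot = 6 / 1 = 6.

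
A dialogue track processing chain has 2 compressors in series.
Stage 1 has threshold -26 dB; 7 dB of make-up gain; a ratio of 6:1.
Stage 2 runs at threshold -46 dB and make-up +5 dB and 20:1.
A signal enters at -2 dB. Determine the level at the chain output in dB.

-39.45 dB

Stage 1: 24 dB above -26 dB, reduced 6:1 to 4 dB above → -22 dB; +7 dB make-up → -15 dB.
Stage 2: 31 dB above -46 dB, reduced 20:1 to 1.55 dB above → -44.45 dB; +5 dB make-up → -39.45 dB.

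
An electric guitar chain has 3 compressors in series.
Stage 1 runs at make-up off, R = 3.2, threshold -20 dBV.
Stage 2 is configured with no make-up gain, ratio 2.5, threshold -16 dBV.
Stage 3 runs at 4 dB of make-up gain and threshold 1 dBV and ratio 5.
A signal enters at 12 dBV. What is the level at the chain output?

-9.6 dBV

Stage 1: overshoot 32 dB → 32/3.2 = 10 dB → -10 dBV.
Stage 2: 6 dB above -16 dBV, reduced 2.5:1 to 2.4 dB above → -13.6 dBV.
Stage 3: -13.6 dBV ≤ 1 dBV, so stage 3 doesn't engage; make-up brings it to -9.6 dBV.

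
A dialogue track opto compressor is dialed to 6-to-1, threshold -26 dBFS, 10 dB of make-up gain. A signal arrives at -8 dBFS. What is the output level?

-13 dBFS

-8 dBFS sits 18 dB over threshold.
The 18 dB excess becomes 3 dB after 6:1 reduction.
Output = -26 + 3 = -23 dBFS; make-up adds 10 dB, giving -13 dBFS.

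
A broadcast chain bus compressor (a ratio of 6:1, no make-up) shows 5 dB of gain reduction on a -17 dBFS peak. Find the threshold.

-23 dBFS

Input is 6 dB above T (since output overshoot × R = input overshoot: (-22 − T)·6 = -17 − T gives T = -23 dBFS).
Check: -23 + (-17 − (-23))/6 = -23 + 1 = -22 dBFS. ✓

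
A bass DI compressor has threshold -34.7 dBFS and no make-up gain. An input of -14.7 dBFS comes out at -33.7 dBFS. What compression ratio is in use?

Input overshoot = -14.7 − (-34.7) = 20 dB; output overshoot = -33.7 − (-34.7) = 1 dB.
Ratio = 20 / 1 = 20.

20:1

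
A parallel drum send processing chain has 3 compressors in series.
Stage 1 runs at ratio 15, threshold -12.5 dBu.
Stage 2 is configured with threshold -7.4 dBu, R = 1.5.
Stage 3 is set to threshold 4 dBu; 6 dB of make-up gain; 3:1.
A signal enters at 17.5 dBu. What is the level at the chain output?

-4.5 dBu

Stage 1: overshoot 30 dB → 30/15 = 2 dB → -10.5 dBu.
Stage 2: below threshold (-10.5 ≤ -7.4); passes unchanged; output -10.5 dBu.
Stage 3: -10.5 dBu is at or below the 4 dBu threshold — no compression; make-up brings it to -4.5 dBu.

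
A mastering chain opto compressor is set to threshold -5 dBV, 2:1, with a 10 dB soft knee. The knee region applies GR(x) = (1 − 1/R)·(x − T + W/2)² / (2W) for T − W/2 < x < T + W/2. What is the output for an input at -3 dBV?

-4.225 dBV

x − T + W/2 = -3 − (-5) + 5 = 7.
GR = (1 − 1/2) × 7² / 20 = 0.5 × 49 / 20 = 1.225 dB.
Output = -3 − 1.225 = -4.225 dBV.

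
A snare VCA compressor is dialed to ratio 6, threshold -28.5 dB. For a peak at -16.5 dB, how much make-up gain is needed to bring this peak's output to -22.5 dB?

Overshoot 12 dB → 12/6 = 2 dB after compression, so the compressed level is -28.5 + 2 = -26.5 dB.
Make-up = target − compressed = -22.5 − (-26.5) = 4 dB.

4 dB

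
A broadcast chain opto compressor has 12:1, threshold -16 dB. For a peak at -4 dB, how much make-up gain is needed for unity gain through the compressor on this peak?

11 dB

Overshoot 12 dB → 12/12 = 1 dB after compression, so the compressed level is -16 + 1 = -15 dB.
Make-up = target − compressed = -4 − (-15) = 11 dB.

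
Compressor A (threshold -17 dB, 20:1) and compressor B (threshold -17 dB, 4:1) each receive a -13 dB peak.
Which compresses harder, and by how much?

A: overshoot 4 dB → output overshoot 0.2 dB → GR 3.8 dB.
B: overshoot 4 dB → output overshoot 1 dB → GR 3 dB.
A reduces 0.8 dB more.

A, by 0.8 dB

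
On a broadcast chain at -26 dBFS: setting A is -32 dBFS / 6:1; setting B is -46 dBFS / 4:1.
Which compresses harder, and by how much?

A: GR = 6 − 6/6 = 5 dB.
B: GR = 20 − 20/4 = 15 dB.
B applies 10 dB more gain reduction.

B, by 10 dB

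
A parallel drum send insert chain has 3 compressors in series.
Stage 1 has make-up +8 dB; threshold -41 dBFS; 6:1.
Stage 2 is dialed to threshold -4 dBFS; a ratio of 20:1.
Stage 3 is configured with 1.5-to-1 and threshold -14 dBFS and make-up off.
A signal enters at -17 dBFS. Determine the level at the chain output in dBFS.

-29 dBFS

Stage 1: -17 dBFS is 24 dB over -41 dBFS; at 6:1 that becomes 4 dB over, giving -37 dBFS; +8 dB make-up → -29 dBFS.
Stage 2: -29 dBFS ≤ -4 dBFS, so stage 2 doesn't engage; output -29 dBFS.
Stage 3: -29 dBFS ≤ -14 dBFS, so stage 3 doesn't engage; output -29 dBFS.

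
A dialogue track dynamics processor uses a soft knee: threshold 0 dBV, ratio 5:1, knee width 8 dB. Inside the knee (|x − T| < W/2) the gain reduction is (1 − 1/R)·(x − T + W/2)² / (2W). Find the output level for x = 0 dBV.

-0.8 dBV

x − T + W/2 = 0 − 0 + 4 = 4.
GR = (1 − 1/5) × 4² / 16 = 0.8 × 16 / 16 = 0.8 dB.
Output = 0 − 0.8 = -0.8 dBV.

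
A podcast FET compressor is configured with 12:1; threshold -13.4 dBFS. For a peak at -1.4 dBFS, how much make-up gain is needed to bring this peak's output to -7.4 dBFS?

5 dB

Overshoot 12 dB → 12/12 = 1 dB after compression, so the compressed level is -13.4 + 1 = -12.4 dBFS.
Make-up = target − compressed = -7.4 − (-12.4) = 5 dB.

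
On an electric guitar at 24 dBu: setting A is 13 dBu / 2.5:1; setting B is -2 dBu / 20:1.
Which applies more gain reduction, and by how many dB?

A: overshoot 11 dB → output overshoot 4.4 dB → GR 6.6 dB.
B: overshoot 26 dB → output overshoot 1.3 dB → GR 24.7 dB.
B applies 18.1 dB more gain reduction.

B, by 18.1 dB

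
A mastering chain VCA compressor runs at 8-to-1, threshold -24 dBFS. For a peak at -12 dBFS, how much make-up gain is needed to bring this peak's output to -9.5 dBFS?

Without make-up, output = threshold + overshoot/8 = -24 + 1.5 = -22.5 dBFS.
Gap to target: 13 dB.

13 dB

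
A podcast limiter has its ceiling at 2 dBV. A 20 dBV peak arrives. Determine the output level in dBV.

2 dBV

At ∞:1, everything above 2 dBV is held at the ceiling.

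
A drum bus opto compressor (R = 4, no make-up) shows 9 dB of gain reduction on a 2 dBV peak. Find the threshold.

Gain reduction = 2 − (-7) = 9 dB; output overshoot = GR / (R − 1) = 9 / 3 = 3 dB.
Threshold = output − output overshoot = -7 − 3 = -10 dBV.

-10 dBV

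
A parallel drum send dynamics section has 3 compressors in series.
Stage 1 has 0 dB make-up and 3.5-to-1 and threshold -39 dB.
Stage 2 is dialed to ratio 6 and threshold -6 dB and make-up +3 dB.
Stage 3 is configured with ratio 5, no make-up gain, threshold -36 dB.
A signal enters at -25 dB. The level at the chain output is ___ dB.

-35.2 dB

Stage 1: -25 dB is 14 dB over -39 dB; at 3.5:1 that becomes 4 dB over, giving -35 dB.
Stage 2: -35 dB is at or below the -6 dB threshold — no compression; make-up brings it to -32 dB.
Stage 3: -32 dB is 4 dB over -36 dB; at 5:1 that becomes 0.8 dB over, giving -35.2 dB.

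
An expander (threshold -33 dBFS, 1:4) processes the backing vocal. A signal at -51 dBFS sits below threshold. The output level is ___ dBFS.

-105 dBFS

Below threshold, a 1:4 expander applies gain = (4−1)×(T − x) of attenuation.
(4−1) × 18 = 54 dB, so output = -51 − 54 = -105 dBFS.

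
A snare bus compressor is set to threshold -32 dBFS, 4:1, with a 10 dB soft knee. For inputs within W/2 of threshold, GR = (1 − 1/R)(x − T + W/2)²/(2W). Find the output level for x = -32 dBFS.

-32.9375 dBFS

x − T + W/2 = -32 − (-32) + 5 = 5.
GR = (1 − 1/4) × 5² / 20 = 0.75 × 25 / 20 = 0.9375 dB.
Output = -32 − 0.9375 = -32.9375 dBFS.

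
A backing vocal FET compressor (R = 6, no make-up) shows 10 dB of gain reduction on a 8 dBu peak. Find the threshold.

-4 dBu

Let T be the threshold. Output overshoot = (input overshoot)/R, so -2 − T = (8 − T)/6.
6·(-2 − T) = 8 − T → 5·T = -12 − 8 = -20.
T = -20/5 = -4 dBu.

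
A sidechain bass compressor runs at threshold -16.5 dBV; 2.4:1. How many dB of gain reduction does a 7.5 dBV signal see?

7.5 dBV exceeds the threshold by 24 dB.
At 2.4:1, output sits 24/2.4 = 10 dB above threshold.
GR = overshoot in − overshoot out = 24 − 10 = 14 dB.

14 dB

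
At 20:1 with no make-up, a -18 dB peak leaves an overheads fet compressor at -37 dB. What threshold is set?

-38 dB

Input is 20 dB above T (since output overshoot × R = input overshoot: (-37 − T)·20 = -18 − T gives T = -38 dB).
Check: -38 + (-18 − (-38))/20 = -38 + 1 = -37 dB. ✓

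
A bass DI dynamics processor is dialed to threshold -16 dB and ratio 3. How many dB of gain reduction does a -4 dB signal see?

8 dB

-4 dB exceeds the threshold by 12 dB.
At 3:1, output sits 12/3 = 4 dB above threshold.
Gain reduction = 12 − 4 = 8 dB.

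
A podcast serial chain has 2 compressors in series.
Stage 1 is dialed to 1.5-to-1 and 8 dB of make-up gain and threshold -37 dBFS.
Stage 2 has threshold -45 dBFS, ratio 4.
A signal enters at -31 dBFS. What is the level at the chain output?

Stage 1: overshoot 6 dB → 6/1.5 = 4 dB → -33 dBFS; +8 dB make-up → -25 dBFS.
Stage 2: 20 dB above -45 dBFS, reduced 4:1 to 5 dB above → -40 dBFS.

-40 dBFS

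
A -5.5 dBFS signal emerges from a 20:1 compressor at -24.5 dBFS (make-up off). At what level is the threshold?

Gain reduction = -5.5 − (-24.5) = 19 dB; output overshoot = GR / (R − 1) = 19 / 19 = 1 dB.
Threshold = output − output overshoot = -24.5 − 1 = -25.5 dBFS.

-25.5 dBFS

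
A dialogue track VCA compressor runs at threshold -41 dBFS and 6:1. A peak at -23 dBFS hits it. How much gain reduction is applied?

Overshoot = -23 − (-41) = 18 dB.
A 6:1 ratio leaves 3 dB of that excess.
GR = overshoot in − overshoot out = 18 − 3 = 15 dB.

15 dB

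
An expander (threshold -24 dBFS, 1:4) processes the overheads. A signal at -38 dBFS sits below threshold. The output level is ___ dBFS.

-80 dBFS

Below threshold, a 1:4 expander applies gain = (4−1)×(T − x) of attenuation.
(4−1) × 14 = 42 dB, so output = -38 − 42 = -80 dBFS.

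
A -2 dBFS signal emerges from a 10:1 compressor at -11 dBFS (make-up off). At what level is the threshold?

-12 dBFS

Gain reduction = -2 − (-11) = 9 dB; output overshoot = GR / (R − 1) = 9 / 9 = 1 dB.
Threshold = output − output overshoot = -11 − 1 = -12 dBFS.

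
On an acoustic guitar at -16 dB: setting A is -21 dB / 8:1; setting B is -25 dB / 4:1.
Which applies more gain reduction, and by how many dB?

A: GR = 5 − 5/8 = 4.375 dB.
B: GR = 9 − 9/4 = 6.75 dB.
B applies 2.375 dB more gain reduction.

B, by 2.375 dB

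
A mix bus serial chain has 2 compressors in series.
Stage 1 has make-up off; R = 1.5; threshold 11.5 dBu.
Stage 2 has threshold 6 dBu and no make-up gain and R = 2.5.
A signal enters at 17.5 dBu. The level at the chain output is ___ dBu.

9.8 dBu

Stage 1: 17.5 dBu is 6 dB over 11.5 dBu; at 1.5:1 that becomes 4 dB over, giving 15.5 dBu.
Stage 2: 15.5 dBu is 9.5 dB over 6 dBu; at 2.5:1 that becomes 3.8 dB over, giving 9.8 dBu.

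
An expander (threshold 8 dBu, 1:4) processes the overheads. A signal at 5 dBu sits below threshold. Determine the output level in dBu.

-4 dBu

Undershoot = 8 − 5 = 3 dB.
At 1:4, that expands to 12 dB under threshold.
Output = 8 − 12 = -4 dBu.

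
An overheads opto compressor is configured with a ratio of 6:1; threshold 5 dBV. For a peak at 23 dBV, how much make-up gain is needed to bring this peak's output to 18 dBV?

10 dB

Without make-up, output = threshold + overshoot/6 = 5 + 3 = 8 dBV.
Gap to target: 10 dB.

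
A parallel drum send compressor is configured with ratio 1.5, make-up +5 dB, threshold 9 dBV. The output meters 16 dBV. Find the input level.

Before make-up, the level was 16 − 5 = 11 dBV.
That's 2 dB above the 9 dBV threshold.
Before 1.5:1 compression the overshoot was 2 × 1.5 = 3 dB, so input = 9 + 3 = 12 dBV.

12 dBV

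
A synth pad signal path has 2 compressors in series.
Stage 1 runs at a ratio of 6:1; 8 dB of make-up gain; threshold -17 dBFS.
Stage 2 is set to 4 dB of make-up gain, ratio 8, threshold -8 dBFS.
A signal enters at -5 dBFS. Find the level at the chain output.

-3.875 dBFS

Stage 1: overshoot 12 dB → 12/6 = 2 dB → -15 dBFS; +8 dB make-up → -7 dBFS.
Stage 2: overshoot 1 dB → 1/8 = 0.125 dB → -7.875 dBFS; +4 dB make-up → -3.875 dBFS.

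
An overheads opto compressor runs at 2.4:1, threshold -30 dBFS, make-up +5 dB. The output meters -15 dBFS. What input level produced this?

-6 dBFS

Stripping the +5 dB make-up gives -20 dBFS at the gain stage.
Post-compression overshoot = -20 − (-30) = 10 dB.
Undo the ratio: input overshoot = 10 × 2.4 = 24 dB, giving input = -6 dBFS.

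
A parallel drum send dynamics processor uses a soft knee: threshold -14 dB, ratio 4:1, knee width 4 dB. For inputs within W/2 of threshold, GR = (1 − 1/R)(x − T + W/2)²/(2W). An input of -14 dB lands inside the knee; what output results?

x − T + W/2 = -14 − (-14) + 2 = 2.
GR = (1 − 1/4) × 2² / 8 = 0.75 × 4 / 8 = 0.375 dB.
Output = -14 − 0.375 = -14.375 dB.

-14.375 dB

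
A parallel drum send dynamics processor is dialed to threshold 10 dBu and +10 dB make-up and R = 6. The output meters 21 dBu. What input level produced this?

16 dBu

Before make-up, the level was 21 − 10 = 11 dBu.
That's 1 dB above the 10 dBu threshold.
Before 6:1 compression the overshoot was 1 × 6 = 6 dB, so input = 10 + 6 = 16 dBu.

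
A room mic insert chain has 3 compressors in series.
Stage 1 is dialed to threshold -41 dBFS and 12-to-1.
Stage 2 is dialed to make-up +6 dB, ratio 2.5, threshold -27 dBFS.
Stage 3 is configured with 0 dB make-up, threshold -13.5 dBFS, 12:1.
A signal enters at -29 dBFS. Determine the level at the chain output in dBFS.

-34 dBFS

Stage 1: -29 dBFS is 12 dB over -41 dBFS; at 12:1 that becomes 1 dB over, giving -40 dBFS.
Stage 2: -40 dBFS is at or below the -27 dBFS threshold — no compression; make-up brings it to -34 dBFS.
Stage 3: below threshold (-34 ≤ -13.5); passes unchanged; output -34 dBFS.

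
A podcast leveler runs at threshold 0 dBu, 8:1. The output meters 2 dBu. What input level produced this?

16 dBu

That's 2 dB above the 0 dBu threshold.
Before 8:1 compression the overshoot was 2 × 8 = 16 dB, so input = 0 + 16 = 16 dBu.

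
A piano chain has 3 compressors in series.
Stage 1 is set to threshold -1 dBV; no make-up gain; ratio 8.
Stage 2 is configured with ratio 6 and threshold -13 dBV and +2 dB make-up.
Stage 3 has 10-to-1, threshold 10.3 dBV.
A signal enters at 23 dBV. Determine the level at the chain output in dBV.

-8.5 dBV

Stage 1: overshoot 24 dB → 24/8 = 3 dB → 2 dBV.
Stage 2: 15 dB above -13 dBV, reduced 6:1 to 2.5 dB above → -10.5 dBV; +2 dB make-up → -8.5 dBV.
Stage 3: below threshold (-8.5 ≤ 10.3); passes unchanged; output -8.5 dBV.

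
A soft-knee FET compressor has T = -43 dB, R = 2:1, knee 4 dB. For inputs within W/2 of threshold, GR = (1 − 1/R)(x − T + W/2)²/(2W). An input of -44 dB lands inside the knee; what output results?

x − T + W/2 = -44 − (-43) + 2 = 1.
GR = (1 − 1/2) × 1² / 8 = 0.5 × 1 / 8 = 0.0625 dB.
Output = -44 − 0.0625 = -44.0625 dB.

-44.0625 dB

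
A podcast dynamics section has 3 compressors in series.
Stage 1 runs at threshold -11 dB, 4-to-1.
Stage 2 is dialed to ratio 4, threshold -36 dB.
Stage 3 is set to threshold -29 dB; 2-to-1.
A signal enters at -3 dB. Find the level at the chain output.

-29.25 dB

Stage 1: overshoot 8 dB → 8/4 = 2 dB → -9 dB.
Stage 2: 27 dB above -36 dB, reduced 4:1 to 6.75 dB above → -29.25 dB.
Stage 3: below threshold (-29.25 ≤ -29); passes unchanged; output -29.25 dB.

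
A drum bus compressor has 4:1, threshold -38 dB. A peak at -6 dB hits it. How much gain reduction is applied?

24 dB

The signal is 32 dB above threshold.
After 4:1 compression the overshoot becomes 32/4 = 8 dB.
GR = overshoot in − overshoot out = 32 − 8 = 24 dB.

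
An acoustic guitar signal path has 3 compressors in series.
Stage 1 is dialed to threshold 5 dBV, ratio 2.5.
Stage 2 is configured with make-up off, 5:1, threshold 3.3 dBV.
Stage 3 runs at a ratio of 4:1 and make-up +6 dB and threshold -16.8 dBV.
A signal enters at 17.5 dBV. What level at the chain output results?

Stage 1: 17.5 dBV is 12.5 dB over 5 dBV; at 2.5:1 that becomes 5 dB over, giving 10 dBV.
Stage 2: overshoot 6.7 dB → 6.7/5 = 1.34 dB → 4.64 dBV.
Stage 3: 4.64 dBV is 21.44 dB over -16.8 dBV; at 4:1 that becomes 5.36 dB over, giving -11.44 dBV; +6 dB make-up → -5.44 dBV.

-5.44 dBV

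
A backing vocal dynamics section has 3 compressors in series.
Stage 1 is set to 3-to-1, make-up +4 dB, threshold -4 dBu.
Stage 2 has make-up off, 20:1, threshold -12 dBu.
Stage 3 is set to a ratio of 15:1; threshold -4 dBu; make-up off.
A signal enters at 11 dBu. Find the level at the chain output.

Stage 1: 11 dBu is 15 dB over -4 dBu; at 3:1 that becomes 5 dB over, giving 1 dBu; +4 dB make-up → 5 dBu.
Stage 2: 5 dBu is 17 dB over -12 dBu; at 20:1 that becomes 0.85 dB over, giving -11.15 dBu.
Stage 3: -11.15 dBu ≤ -4 dBu, so stage 3 doesn't engage; output -11.15 dBu.

-11.15 dBu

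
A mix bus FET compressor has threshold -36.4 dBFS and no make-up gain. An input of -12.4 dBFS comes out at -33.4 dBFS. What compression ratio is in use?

Input overshoot = -12.4 − (-36.4) = 24 dB; output overshoot = -33.4 − (-36.4) = 3 dB.
Ratio = 24 / 3 = 8.

8:1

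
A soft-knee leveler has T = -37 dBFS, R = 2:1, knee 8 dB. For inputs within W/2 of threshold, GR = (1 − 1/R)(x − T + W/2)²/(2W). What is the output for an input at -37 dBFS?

-37.5 dBFS

x − T + W/2 = -37 − (-37) + 4 = 4.
GR = (1 − 1/2) × 4² / 16 = 0.5 × 16 / 16 = 0.5 dB.
Output = -37 − 0.5 = -37.5 dBFS.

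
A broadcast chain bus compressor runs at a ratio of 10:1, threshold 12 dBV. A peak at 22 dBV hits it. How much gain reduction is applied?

22 dBV exceeds the threshold by 10 dB.
After 10:1 compression the overshoot becomes 10/10 = 1 dB.
GR = overshoot in − overshoot out = 10 − 1 = 9 dB.

9 dB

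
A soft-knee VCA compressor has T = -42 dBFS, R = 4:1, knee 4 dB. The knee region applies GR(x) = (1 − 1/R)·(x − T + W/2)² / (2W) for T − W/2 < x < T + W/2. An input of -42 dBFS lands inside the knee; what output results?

-42.375 dBFS

x − T + W/2 = -42 − (-42) + 2 = 2.
GR = (1 − 1/4) × 2² / 8 = 0.75 × 4 / 8 = 0.375 dB.
Output = -42 − 0.375 = -42.375 dBFS.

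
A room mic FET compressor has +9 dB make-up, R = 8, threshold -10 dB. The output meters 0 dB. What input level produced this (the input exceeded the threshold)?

-2 dB

Remove make-up: 0 − 9 = -9 dB.
The compressed level sits -9 − (-10) = 1 dB over threshold.
Input overshoot = R × output overshoot = 8 dB → input = -10 + 8 = -2 dB.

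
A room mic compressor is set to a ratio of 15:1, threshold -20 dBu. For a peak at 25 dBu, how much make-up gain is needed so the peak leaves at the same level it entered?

42 dB

Overshoot 45 dB → 45/15 = 3 dB after compression, so the compressed level is -20 + 3 = -17 dBu.
Make-up = target − compressed = 25 − (-17) = 42 dB.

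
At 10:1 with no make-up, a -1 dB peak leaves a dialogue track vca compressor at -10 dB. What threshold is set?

-11 dB

Gain reduction = -1 − (-10) = 9 dB; output overshoot = GR / (R − 1) = 9 / 9 = 1 dB.
Threshold = output − output overshoot = -10 − 1 = -11 dB.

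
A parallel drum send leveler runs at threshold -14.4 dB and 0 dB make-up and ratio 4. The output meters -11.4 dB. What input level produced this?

-2.4 dB

The compressed level sits -11.4 − (-14.4) = 3 dB over threshold.
Before 4:1 compression the overshoot was 3 × 4 = 12 dB, so input = -14.4 + 12 = -2.4 dB.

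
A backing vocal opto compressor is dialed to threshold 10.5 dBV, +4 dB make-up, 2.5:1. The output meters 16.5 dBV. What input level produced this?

15.5 dBV

Before make-up, the level was 16.5 − 4 = 12.5 dBV.
That's 2 dB above the 10.5 dBV threshold.
Undo the ratio: input overshoot = 2 × 2.5 = 5 dB, giving input = 15.5 dBV.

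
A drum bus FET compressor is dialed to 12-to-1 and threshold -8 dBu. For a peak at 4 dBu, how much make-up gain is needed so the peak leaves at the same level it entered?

Without make-up, output = threshold + overshoot/12 = -8 + 1 = -7 dBu.
Gap to target: 11 dB.

11 dB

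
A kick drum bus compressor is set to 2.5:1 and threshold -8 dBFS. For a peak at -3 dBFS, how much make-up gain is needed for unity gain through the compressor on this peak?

The peak compresses to -8 + 5/2.5 = -6 dBFS.
To reach -3 dBFS requires -3 − (-6) = 3 dB of make-up.

3 dB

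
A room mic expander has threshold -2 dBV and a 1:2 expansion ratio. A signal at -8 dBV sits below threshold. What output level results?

The input is 6 dB below the -2 dBV threshold.
A 1:2 expander multiplies undershoot by 2: 6 × 2 = 12 dB below threshold.
Output = -2 − 12 = -14 dBV.

-14 dBV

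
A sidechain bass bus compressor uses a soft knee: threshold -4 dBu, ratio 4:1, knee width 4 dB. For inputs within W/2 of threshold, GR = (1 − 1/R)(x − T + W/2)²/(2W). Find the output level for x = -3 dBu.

-3.84375 dBu

x − T + W/2 = -3 − (-4) + 2 = 3.
GR = (1 − 1/4) × 3² / 8 = 0.75 × 9 / 8 = 0.84375 dB.
Output = -3 − 0.84375 = -3.84375 dBu.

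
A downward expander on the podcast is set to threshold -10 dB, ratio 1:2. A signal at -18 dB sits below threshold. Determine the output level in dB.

The input is 8 dB below the -10 dB threshold.
A 1:2 expander multiplies undershoot by 2: 8 × 2 = 16 dB below threshold.
Output = -10 − 16 = -26 dB.

-26 dB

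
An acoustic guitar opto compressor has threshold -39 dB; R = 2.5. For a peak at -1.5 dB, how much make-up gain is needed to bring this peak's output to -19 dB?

5 dB

Without make-up, output = threshold + overshoot/2.5 = -39 + 15 = -24 dB.
Gap to target: 5 dB.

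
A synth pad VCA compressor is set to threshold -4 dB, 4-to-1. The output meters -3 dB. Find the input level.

0 dB

That's 1 dB above the -4 dB threshold.
Input overshoot = R × output overshoot = 4 dB → input = -4 + 4 = 0 dB.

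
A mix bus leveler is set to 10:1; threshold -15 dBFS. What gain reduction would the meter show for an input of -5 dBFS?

9 dB

Overshoot = -5 − (-15) = 10 dB.
A 10:1 ratio leaves 1 dB of that excess.
GR = overshoot in − overshoot out = 10 − 1 = 9 dB.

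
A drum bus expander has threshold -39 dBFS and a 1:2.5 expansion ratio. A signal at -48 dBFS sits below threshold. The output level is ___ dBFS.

Below threshold, a 1:2.5 expander applies gain = (2.5−1)×(T − x) of attenuation.
(2.5−1) × 9 = 13.5 dB, so output = -48 − 13.5 = -61.5 dBFS.

-61.5 dBFS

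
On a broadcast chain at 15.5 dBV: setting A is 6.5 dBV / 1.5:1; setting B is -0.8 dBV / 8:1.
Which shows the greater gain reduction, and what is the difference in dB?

A: GR = 9 − 9/1.5 = 3 dB.
B: GR = 16.3 − 16.3/8 = 14.2625 dB.
B reduces 11.2625 dB more.

B, by 11.2625 dB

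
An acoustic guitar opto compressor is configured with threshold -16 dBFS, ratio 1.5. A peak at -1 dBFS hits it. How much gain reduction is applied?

5 dB

The signal is 15 dB above threshold.
A 1.5:1 ratio leaves 10 dB of that excess.
GR = overshoot in − overshoot out = 15 − 10 = 5 dB.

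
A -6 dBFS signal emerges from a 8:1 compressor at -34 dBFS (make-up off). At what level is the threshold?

Gain reduction = -6 − (-34) = 28 dB; output overshoot = GR / (R − 1) = 28 / 7 = 4 dB.
Threshold = output − output overshoot = -34 − 4 = -38 dBFS.

-38 dBFS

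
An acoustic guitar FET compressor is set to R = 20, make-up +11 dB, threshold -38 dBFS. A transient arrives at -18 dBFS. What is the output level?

-18 dBFS sits 20 dB over threshold.
20:1 compression reduces that to 20/20 = 1 dB over.
Output = -38 + 1 = -37 dBFS; make-up adds 11 dB, giving -26 dBFS.

-26 dBFS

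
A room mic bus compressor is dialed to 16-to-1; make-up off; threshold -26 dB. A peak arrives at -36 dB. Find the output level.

-36 dB

-36 dB is 10 dB below the -26 dB threshold, so no gain reduction is applied.
Output = input = -36 dB.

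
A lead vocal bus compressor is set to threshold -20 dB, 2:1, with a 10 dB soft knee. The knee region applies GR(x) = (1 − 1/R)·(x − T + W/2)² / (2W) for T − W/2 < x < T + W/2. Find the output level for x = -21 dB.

x − T + W/2 = -21 − (-20) + 5 = 4.
GR = (1 − 1/2) × 4² / 20 = 0.5 × 16 / 20 = 0.4 dB.
Output = -21 − 0.4 = -21.4 dB.

-21.4 dB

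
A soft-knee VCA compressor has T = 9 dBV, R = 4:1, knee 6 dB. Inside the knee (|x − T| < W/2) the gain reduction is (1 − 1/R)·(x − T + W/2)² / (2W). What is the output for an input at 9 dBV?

x − T + W/2 = 9 − 9 + 3 = 3.
GR = (1 − 1/4) × 3² / 12 = 0.75 × 9 / 12 = 0.5625 dB.
Output = 9 − 0.5625 = 8.4375 dBV.

8.4375 dBV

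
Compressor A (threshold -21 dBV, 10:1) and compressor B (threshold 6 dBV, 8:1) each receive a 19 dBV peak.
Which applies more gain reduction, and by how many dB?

A: 40 dB over, compressed to 4 dB over, so 36 dB of GR.
B: 13 dB over, compressed to 1.625 dB over, so 11.375 dB of GR.
A reduces 24.625 dB more.

A, by 24.625 dB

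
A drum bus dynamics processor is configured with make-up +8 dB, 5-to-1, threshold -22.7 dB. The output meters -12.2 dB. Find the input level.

-10.2 dB

Stripping the +8 dB make-up gives -20.2 dB at the gain stage.
The compressed level sits -20.2 − (-22.7) = 2.5 dB over threshold.
Input overshoot = R × output overshoot = 12.5 dB → input = -22.7 + 12.5 = -10.2 dB.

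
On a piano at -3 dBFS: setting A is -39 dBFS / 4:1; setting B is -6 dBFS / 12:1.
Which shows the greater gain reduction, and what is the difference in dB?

A, by 24.25 dB

A: GR = 36 − 36/4 = 27 dB.
B: GR = 3 − 3/12 = 2.75 dB.
A applies 24.25 dB more gain reduction.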